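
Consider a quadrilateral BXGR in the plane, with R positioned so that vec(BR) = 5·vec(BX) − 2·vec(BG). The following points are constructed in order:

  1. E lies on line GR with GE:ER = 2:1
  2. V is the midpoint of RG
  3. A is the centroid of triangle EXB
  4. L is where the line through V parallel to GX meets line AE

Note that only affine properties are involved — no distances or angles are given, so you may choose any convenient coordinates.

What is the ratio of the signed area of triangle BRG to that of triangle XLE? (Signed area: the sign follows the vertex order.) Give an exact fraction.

Work in coordinates with B = (0, 0), X = (1, 0), G = (0, 1), R = (5, -2).
1. E lies on line GR with GE:ER = 2:1 ⇒ E = (10/3, -1)
2. V is the midpoint of RG ⇒ V = (5/2, -1/2)
3. A is the centroid of triangle EXB ⇒ A = (13/9, -1/3)
4. L is where the line through V parallel to GX meets line AE ⇒ L = (31/11, -9/11)
2·[BRG] = 5, 2·[XLE] = 1/11
[BRG]:[XLE] = 5:1/11 = 55

[BRG]:[XLE] = 55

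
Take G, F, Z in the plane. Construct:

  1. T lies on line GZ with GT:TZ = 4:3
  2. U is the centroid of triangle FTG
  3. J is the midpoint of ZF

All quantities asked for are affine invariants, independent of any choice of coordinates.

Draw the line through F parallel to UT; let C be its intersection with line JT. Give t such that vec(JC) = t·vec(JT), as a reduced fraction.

t = -1/7

Set G = (0, 0), F = (1, 0), Z = (0, 1); any affine frame gives the same invariant.
1. T lies on line GZ with GT:TZ = 4:3 ⇒ T = (0, 4/7)
2. U is the centroid of triangle FTG ⇒ U = (1/3, 4/21)
3. J is the midpoint of ZF ⇒ J = (1/2, 1/2)
through F parallel to UT: direction (-1/3, 8/21); meets JT at C = (4/7, 24/49)
C = J + t·(T−J) with t = -1/7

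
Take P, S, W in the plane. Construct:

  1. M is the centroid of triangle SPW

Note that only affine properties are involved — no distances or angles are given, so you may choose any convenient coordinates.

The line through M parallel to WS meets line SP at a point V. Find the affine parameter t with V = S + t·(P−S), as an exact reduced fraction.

Assign P = (0, 0), S = (1, 0), W = (0, 1) — the answer is frame-independent, so this choice is without loss of generality.
1. M is the centroid of triangle SPW ⇒ M = (1/3, 1/3)
through M parallel to WS: direction (1, -1); meets SP at V = (2/3, 0)
V = S + t·(P−S) with t = 1/3

t = 1/3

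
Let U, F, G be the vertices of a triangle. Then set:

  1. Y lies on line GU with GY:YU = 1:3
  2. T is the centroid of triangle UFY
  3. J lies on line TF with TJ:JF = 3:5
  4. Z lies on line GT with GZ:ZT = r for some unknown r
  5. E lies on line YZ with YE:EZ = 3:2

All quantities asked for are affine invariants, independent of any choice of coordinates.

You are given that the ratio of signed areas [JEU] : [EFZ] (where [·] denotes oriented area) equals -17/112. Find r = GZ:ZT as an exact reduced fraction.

r = -5/2

Set U = (0, 0), F = (1, 0), G = (0, 1); any affine frame gives the same invariant.
1. Y lies on line GU with GY:YU = 1:3 ⇒ Y = (0, 3/4)
2. T is the centroid of triangle UFY ⇒ T = (1/3, 1/4)
3. J lies on line TF with TJ:JF = 3:5 ⇒ J = (7/12, 5/32)
4. With GZ:ZT = r, write λ = r/(r+1) so Z = G + λ·(T−G); Z is affine-linear in λ
5. E lies on line YZ with YE:EZ = 3:2 ⇒ E is an affine combination of earlier points and hence also affine-linear in λ
Every point depending on Z is an affine combination of Z and λ-independent points, so each such coordinate is linear in λ; the λ² term in each signed area is a multiple of (T−G)×(T−G) = 0, so 2·[JEU] and 2·[EFZ] are each linear in λ. Evaluating at λ=0 and λ=1:
  2·[JEU] = -47/160·λ + 21/40,   2·[EFZ] = -1/5·λ + 1/10
So [JEU]:[EFZ] = (-47/160·λ + 21/40) / (-1/5·λ + 1/10). Setting this equal to -17/112:
  -47/160·λ + 21/40 = -17/112·(-1/5·λ + 1/10)  ⇒  λ = 5/3
Then r = λ/(1−λ) = (5/3)/(-2/3) = -5/2. Check: with r = -5/2, Z = (5/9, -1/4) and [JEU]:[EFZ] = -17/112 as required.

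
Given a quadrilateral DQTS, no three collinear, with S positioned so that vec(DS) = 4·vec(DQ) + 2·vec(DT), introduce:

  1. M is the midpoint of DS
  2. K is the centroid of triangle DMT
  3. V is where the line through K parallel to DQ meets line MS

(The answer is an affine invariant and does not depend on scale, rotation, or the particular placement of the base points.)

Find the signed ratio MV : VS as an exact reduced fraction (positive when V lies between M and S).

MV:VS = -1/4

Work in coordinates with D = (0, 0), Q = (1, 0), T = (0, 1), S = (4, 2).
1. M is the midpoint of DS ⇒ M = (2, 1)
2. K is the centroid of triangle DMT ⇒ K = (2/3, 2/3)
3. V is where the line through K parallel to DQ meets line MS ⇒ V = (4/3, 2/3)
V = M + t·(S−M) with t = -1/3, so MV:VS = t:(1−t) = -1/3:4/3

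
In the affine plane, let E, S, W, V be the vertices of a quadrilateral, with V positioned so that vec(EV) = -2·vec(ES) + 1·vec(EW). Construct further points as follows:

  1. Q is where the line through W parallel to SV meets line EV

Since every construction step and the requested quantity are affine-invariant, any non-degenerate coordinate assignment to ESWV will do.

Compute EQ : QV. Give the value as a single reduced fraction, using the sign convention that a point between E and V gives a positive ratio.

Assign E = (0, 0), S = (1, 0), W = (0, 1), V = (-2, 1) — the answer is frame-independent, so this choice is without loss of generality.
1. Q is where the line through W parallel to SV meets line EV ⇒ Q = (-6, 3)
Q = E + t·(V−E) with t = 3, so EQ:QV = t:(1−t) = 3:-2

EQ:QV = -3/2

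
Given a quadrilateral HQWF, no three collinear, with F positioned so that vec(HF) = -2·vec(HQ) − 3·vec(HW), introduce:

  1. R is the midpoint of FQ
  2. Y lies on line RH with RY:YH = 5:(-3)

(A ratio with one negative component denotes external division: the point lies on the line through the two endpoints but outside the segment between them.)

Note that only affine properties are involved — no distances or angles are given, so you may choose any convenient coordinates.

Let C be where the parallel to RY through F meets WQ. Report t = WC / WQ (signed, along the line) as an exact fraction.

t = -1/2

Choose coordinates H = (0, 0), Q = (1, 0), W = (0, 1), F = (-2, -3).
1. R is the midpoint of FQ ⇒ R = (-1/2, -3/2)
2. Y lies on line RH with RY:YH = 5:(-3) ⇒ Y = (3/4, 9/4)
through F parallel to RY: direction (5/4, 15/4); meets WQ at C = (-1/2, 3/2)
C = W + t·(Q−W) with t = -1/2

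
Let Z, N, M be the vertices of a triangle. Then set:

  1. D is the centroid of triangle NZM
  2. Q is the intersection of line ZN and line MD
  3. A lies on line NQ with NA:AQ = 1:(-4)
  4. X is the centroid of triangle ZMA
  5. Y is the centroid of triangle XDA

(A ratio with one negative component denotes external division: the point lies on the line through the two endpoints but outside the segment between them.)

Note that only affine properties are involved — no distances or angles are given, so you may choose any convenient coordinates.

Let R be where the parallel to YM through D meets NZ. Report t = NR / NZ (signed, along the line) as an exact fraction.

t = 25/63

Assign Z = (0, 0), N = (1, 0), M = (0, 1) — the answer is frame-independent, so this choice is without loss of generality.
1. D is the centroid of triangle NZM ⇒ D = (1/3, 1/3)
2. Q is the intersection of line ZN and line MD ⇒ Q = (1/2, 0)
3. A lies on line NQ with NA:AQ = 1:(-4) ⇒ A = (7/6, 0)
4. X is the centroid of triangle ZMA ⇒ X = (7/18, 1/3)
5. Y is the centroid of triangle XDA ⇒ Y = (17/27, 2/9)
through D parallel to YM: direction (-17/27, 7/9); meets NZ at R = (38/63, 0)
R = N + t·(Z−N) with t = 25/63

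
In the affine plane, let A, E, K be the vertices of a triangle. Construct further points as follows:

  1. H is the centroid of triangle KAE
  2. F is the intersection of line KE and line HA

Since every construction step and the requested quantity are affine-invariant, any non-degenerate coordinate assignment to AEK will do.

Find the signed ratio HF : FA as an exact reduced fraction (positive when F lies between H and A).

Work in coordinates with A = (0, 0), E = (1, 0), K = (0, 1).
1. H is the centroid of triangle KAE ⇒ H = (1/3, 1/3)
2. F is the intersection of line KE and line HA ⇒ F = (1/2, 1/2)
F = H + t·(A−H) with t = -1/2, so HF:FA = t:(1−t) = -1/2:3/2

HF:FA = -1/3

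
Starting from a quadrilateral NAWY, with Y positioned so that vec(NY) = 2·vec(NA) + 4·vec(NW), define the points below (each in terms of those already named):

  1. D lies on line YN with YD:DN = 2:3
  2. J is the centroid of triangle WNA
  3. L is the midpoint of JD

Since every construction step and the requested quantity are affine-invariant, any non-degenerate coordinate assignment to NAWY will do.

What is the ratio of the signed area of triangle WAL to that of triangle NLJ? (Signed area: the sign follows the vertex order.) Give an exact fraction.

Set N = (0, 0), A = (1, 0), W = (0, 1), Y = (2, 4); any affine frame gives the same invariant.
1. D lies on line YN with YD:DN = 2:3 ⇒ D = (6/5, 12/5)
2. J is the centroid of triangle WNA ⇒ J = (1/3, 1/3)
3. L is the midpoint of JD ⇒ L = (23/30, 41/30)
2·[WAL] = 17/15, 2·[NLJ] = -1/5
[WAL]:[NLJ] = 17/15:-1/5 = -17/3

[WAL]:[NLJ] = -17/3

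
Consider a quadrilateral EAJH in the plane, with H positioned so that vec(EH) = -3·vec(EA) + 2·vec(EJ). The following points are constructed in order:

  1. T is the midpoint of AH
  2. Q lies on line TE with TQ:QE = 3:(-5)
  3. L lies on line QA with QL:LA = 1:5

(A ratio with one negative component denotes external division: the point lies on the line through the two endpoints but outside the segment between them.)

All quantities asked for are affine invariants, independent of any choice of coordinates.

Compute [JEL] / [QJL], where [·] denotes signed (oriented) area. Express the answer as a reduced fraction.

Assign E = (0, 0), A = (1, 0), J = (0, 1), H = (-3, 2) — the answer is frame-independent, so this choice is without loss of generality.
1. T is the midpoint of AH ⇒ T = (-1, 1)
2. Q lies on line TE with TQ:QE = 3:(-5) ⇒ Q = (-5/2, 5/2)
3. L lies on line QA with QL:LA = 1:5 ⇒ L = (-23/12, 25/12)
2·[JEL] = -23/12, 2·[QJL] = -1/6
[JEL]:[QJL] = -23/12:-1/6 = 23/2

[JEL]:[QJL] = 23/2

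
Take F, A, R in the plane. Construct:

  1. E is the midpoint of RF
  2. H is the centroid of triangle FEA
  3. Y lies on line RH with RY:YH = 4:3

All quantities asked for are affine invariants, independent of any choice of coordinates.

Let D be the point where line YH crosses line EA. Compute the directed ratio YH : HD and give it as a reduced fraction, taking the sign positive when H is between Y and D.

Work in coordinates with F = (0, 0), A = (1, 0), R = (0, 1).
1. E is the midpoint of RF ⇒ E = (0, 1/2)
2. H is the centroid of triangle FEA ⇒ H = (1/3, 1/6)
3. Y lies on line RH with RY:YH = 4:3 ⇒ Y = (4/21, 11/21)
line YH meets EA at D = (1/4, 3/8)
H = Y + t·(D−Y) with t = 12/5, so YH:HD = 12/5:-7/5

YH:HD = -12/7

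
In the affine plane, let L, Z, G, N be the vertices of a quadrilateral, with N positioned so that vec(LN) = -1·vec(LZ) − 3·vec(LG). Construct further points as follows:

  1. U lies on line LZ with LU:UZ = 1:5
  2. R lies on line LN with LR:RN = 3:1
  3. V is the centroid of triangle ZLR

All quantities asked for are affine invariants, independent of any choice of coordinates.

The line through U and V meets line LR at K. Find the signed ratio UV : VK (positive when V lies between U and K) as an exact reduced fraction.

UV:VK = -1/2

Work in coordinates with L = (0, 0), Z = (1, 0), G = (0, 1), N = (-1, -3).
1. U lies on line LZ with LU:UZ = 1:5 ⇒ U = (1/6, 0)
2. R lies on line LN with LR:RN = 3:1 ⇒ R = (-3/4, -9/4)
3. V is the centroid of triangle ZLR ⇒ V = (1/12, -3/4)
line UV meets LR at K = (1/4, 3/4)
V = U + t·(K−U) with t = -1, so UV:VK = -1:2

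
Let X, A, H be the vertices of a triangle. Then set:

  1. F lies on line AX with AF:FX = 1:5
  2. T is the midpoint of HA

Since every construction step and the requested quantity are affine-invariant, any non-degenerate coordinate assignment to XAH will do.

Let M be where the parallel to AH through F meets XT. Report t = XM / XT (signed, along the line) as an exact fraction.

Assign X = (0, 0), A = (1, 0), H = (0, 1) — the answer is frame-independent, so this choice is without loss of generality.
1. F lies on line AX with AF:FX = 1:5 ⇒ F = (5/6, 0)
2. T is the midpoint of HA ⇒ T = (1/2, 1/2)
through F parallel to AH: direction (-1, 1); meets XT at M = (5/12, 5/12)
M = X + t·(T−X) with t = 5/6

t = 5/6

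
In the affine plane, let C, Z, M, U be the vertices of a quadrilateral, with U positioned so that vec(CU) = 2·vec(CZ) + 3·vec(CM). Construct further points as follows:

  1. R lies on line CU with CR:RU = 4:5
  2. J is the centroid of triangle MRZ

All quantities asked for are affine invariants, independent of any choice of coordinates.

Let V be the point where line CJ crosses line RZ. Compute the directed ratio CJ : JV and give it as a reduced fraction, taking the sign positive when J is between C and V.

Choose coordinates C = (0, 0), Z = (1, 0), M = (0, 1), U = (2, 3).
1. R lies on line CU with CR:RU = 4:5 ⇒ R = (8/9, 4/3)
2. J is the centroid of triangle MRZ ⇒ J = (17/27, 7/9)
line CJ meets RZ at V = (68/75, 28/25)
J = C + t·(V−C) with t = 25/36, so CJ:JV = 25/36:11/36

CJ:JV = 25/11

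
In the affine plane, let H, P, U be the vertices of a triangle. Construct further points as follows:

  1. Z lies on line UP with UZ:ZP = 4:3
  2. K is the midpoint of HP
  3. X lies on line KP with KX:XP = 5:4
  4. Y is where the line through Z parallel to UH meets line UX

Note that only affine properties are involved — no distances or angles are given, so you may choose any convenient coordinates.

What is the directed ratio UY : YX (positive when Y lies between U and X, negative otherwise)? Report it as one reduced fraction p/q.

Set H = (0, 0), P = (1, 0), U = (0, 1); any affine frame gives the same invariant.
1. Z lies on line UP with UZ:ZP = 4:3 ⇒ Z = (4/7, 3/7)
2. K is the midpoint of HP ⇒ K = (1/2, 0)
3. X lies on line KP with KX:XP = 5:4 ⇒ X = (7/9, 0)
4. Y is where the line through Z parallel to UH meets line UX ⇒ Y = (4/7, 13/49)
Y = U + t·(X−U) with t = 36/49, so UY:YX = t:(1−t) = 36/49:13/49

UY:YX = 36/13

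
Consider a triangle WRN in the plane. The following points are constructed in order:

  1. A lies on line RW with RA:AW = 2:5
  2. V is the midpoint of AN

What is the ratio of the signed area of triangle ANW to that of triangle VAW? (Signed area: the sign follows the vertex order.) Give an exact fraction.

[ANW]:[VAW] = -2

Choose coordinates W = (0, 0), R = (1, 0), N = (0, 1).
1. A lies on line RW with RA:AW = 2:5 ⇒ A = (5/7, 0)
2. V is the midpoint of AN ⇒ V = (5/14, 1/2)
2·[ANW] = 5/7, 2·[VAW] = -5/14
[ANW]:[VAW] = 5/7:-5/14 = -2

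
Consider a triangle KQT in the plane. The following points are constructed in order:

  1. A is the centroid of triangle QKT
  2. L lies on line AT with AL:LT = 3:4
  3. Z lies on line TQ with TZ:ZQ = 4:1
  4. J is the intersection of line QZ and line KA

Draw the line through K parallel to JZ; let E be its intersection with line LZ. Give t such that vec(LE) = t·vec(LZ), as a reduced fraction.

Work in coordinates with K = (0, 0), Q = (1, 0), T = (0, 1).
1. A is the centroid of triangle QKT ⇒ A = (1/3, 1/3)
2. L lies on line AT with AL:LT = 3:4 ⇒ L = (4/21, 13/21)
3. Z lies on line TQ with TZ:ZQ = 4:1 ⇒ Z = (4/5, 1/5)
4. J is the intersection of line QZ and line KA ⇒ J = (1/2, 1/2)
through K parallel to JZ: direction (3/10, -3/10); meets LZ at E = (-12/5, 12/5)
E = L + t·(Z−L) with t = -17/4

t = -17/4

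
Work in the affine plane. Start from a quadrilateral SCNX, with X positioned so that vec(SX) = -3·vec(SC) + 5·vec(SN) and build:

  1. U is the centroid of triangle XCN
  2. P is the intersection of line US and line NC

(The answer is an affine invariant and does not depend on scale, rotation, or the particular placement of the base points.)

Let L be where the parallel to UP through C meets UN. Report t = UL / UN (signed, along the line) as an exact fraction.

t = 3

Set S = (0, 0), C = (1, 0), N = (0, 1), X = (-3, 5); any affine frame gives the same invariant.
1. U is the centroid of triangle XCN ⇒ U = (-2/3, 2)
2. P is the intersection of line US and line NC ⇒ P = (-1/2, 3/2)
through C parallel to UP: direction (1/6, -1/2); meets UN at L = (4/3, -1)
L = U + t·(N−U) with t = 3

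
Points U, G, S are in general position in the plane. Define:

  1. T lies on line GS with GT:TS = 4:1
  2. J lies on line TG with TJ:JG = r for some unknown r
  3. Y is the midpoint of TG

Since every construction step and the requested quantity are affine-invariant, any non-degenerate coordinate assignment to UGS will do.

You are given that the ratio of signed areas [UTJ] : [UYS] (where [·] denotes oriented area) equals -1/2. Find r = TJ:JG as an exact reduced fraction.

Assign U = (0, 0), G = (1, 0), S = (0, 1) — the answer is frame-independent, so this choice is without loss of generality.
1. T lies on line GS with GT:TS = 4:1 ⇒ T = (1/5, 4/5)
2. With TJ:JG = r, write λ = r/(r+1) so J = T + λ·(G−T); J is affine-linear in λ
3. Y is the midpoint of TG ⇒ Y = (3/5, 2/5)
Every point depending on J is an affine combination of J and λ-independent points, so each such coordinate is linear in λ; the λ² term in each signed area is a multiple of (G−T)×(G−T) = 0, so 2·[UTJ] and 2·[UYS] are each linear in λ. Evaluating at λ=0 and λ=1:
  2·[UTJ] = -4/5·λ,   2·[UYS] = 3/5
So [UTJ]:[UYS] = (-4/5·λ) / (3/5). Setting this equal to -1/2:
  -4/5·λ = -1/2·(3/5)  ⇒  λ = 3/8
Then r = λ/(1−λ) = (3/8)/(5/8) = 3/5. Check: with r = 3/5, J = (1/2, 1/2) and [UTJ]:[UYS] = -1/2 as required.

r = 3/5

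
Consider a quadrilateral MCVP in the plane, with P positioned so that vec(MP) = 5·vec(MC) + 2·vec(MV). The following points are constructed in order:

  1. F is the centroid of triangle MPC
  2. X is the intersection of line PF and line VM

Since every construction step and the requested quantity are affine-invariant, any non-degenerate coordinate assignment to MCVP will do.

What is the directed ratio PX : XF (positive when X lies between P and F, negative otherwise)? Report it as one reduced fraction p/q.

PX:XF = -5/2

Choose coordinates M = (0, 0), C = (1, 0), V = (0, 1), P = (5, 2).
1. F is the centroid of triangle MPC ⇒ F = (2, 2/3)
2. X is the intersection of line PF and line VM ⇒ X = (0, -2/9)
X = P + t·(F−P) with t = 5/3, so PX:XF = t:(1−t) = 5/3:-2/3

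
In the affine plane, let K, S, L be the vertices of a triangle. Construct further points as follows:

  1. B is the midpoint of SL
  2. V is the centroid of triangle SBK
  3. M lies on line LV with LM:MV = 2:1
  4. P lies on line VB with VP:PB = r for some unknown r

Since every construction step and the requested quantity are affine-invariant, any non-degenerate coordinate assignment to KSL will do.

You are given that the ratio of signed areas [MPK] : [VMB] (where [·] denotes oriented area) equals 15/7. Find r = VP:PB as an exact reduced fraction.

Work in coordinates with K = (0, 0), S = (1, 0), L = (0, 1).
1. B is the midpoint of SL ⇒ B = (1/2, 1/2)
2. V is the centroid of triangle SBK ⇒ V = (1/2, 1/6)
3. M lies on line LV with LM:MV = 2:1 ⇒ M = (1/3, 4/9)
4. With VP:PB = r, write λ = r/(r+1) so P = V + λ·(B−V); P is affine-linear in λ
Every point depending on P is an affine combination of P and λ-independent points, so each such coordinate is linear in λ; the λ² term in each signed area is a multiple of (B−V)×(B−V) = 0, so 2·[MPK] and 2·[VMB] are each linear in λ. Evaluating at λ=0 and λ=1:
  2·[MPK] = 1/9·λ − 1/6,   2·[VMB] = -1/18
So [MPK]:[VMB] = (1/9·λ − 1/6) / (-1/18). Setting this equal to 15/7:
  1/9·λ − 1/6 = 15/7·(-1/18)  ⇒  λ = 3/7
Then r = λ/(1−λ) = (3/7)/(4/7) = 3/4. Check: with r = 3/4, P = (1/2, 13/42) and [MPK]:[VMB] = 15/7 as required.

r = 3/4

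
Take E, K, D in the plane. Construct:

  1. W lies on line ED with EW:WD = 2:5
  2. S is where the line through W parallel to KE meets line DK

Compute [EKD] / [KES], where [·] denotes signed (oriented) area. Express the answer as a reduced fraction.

Work in coordinates with E = (0, 0), K = (1, 0), D = (0, 1).
1. W lies on line ED with EW:WD = 2:5 ⇒ W = (0, 2/7)
2. S is where the line through W parallel to KE meets line DK ⇒ S = (5/7, 2/7)
2·[EKD] = 1, 2·[KES] = -2/7
[EKD]:[KES] = 1:-2/7 = -7/2

[EKD]:[KES] = -7/2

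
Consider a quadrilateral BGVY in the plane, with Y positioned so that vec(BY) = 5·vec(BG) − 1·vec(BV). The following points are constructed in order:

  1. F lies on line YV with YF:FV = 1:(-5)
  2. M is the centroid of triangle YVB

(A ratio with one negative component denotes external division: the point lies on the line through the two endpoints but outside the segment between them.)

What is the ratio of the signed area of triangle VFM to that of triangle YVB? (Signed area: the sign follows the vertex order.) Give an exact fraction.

Choose coordinates B = (0, 0), G = (1, 0), V = (0, 1), Y = (5, -1).
1. F lies on line YV with YF:FV = 1:(-5) ⇒ F = (25/4, -3/2)
2. M is the centroid of triangle YVB ⇒ M = (5/3, 0)
2·[VFM] = -25/12, 2·[YVB] = 5
[VFM]:[YVB] = -25/12:5 = -5/12

[VFM]:[YVB] = -5/12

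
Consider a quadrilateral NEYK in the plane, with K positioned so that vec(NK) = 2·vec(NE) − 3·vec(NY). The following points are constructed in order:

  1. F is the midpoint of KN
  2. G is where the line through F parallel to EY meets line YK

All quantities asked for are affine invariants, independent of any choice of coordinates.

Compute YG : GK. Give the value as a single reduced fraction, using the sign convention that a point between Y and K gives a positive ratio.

Work in coordinates with N = (0, 0), E = (1, 0), Y = (0, 1), K = (2, -3).
1. F is the midpoint of KN ⇒ F = (1, -3/2)
2. G is where the line through F parallel to EY meets line YK ⇒ G = (3/2, -2)
G = Y + t·(K−Y) with t = 3/4, so YG:GK = t:(1−t) = 3/4:1/4

YG:GK = 3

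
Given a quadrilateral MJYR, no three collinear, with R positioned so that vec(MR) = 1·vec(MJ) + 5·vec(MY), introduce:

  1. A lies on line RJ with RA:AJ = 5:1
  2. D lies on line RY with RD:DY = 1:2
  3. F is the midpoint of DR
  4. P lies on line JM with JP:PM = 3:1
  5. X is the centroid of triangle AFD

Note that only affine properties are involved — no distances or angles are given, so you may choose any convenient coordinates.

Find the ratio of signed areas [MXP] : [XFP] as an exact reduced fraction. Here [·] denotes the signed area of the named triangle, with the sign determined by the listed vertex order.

Set M = (0, 0), J = (1, 0), Y = (0, 1), R = (1, 5); any affine frame gives the same invariant.
1. A lies on line RJ with RA:AJ = 5:1 ⇒ A = (1, 5/6)
2. D lies on line RY with RD:DY = 1:2 ⇒ D = (2/3, 11/3)
3. F is the midpoint of DR ⇒ F = (5/6, 13/3)
4. P lies on line JM with JP:PM = 3:1 ⇒ P = (1/4, 0)
5. X is the centroid of triangle AFD ⇒ X = (5/6, 53/18)
2·[MXP] = -53/72, 2·[XFP] = 175/216
[MXP]:[XFP] = -53/72:175/216 = -159/175

[MXP]:[XFP] = -159/175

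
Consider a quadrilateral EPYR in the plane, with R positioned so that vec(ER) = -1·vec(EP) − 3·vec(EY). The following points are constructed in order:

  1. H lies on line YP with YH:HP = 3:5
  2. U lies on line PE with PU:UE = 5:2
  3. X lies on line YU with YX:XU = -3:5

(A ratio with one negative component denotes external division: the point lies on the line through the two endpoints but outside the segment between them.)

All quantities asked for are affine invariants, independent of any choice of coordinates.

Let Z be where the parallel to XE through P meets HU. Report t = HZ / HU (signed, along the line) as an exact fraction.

t = -29/11

Work in coordinates with E = (0, 0), P = (1, 0), Y = (0, 1), R = (-1, -3).
1. H lies on line YP with YH:HP = 3:5 ⇒ H = (3/8, 5/8)
2. U lies on line PE with PU:UE = 5:2 ⇒ U = (2/7, 0)
3. X lies on line YU with YX:XU = -3:5 ⇒ X = (-3/7, 5/2)
through P parallel to XE: direction (3/7, -5/2); meets HU at Z = (47/77, 25/11)
Z = H + t·(U−H) with t = -29/11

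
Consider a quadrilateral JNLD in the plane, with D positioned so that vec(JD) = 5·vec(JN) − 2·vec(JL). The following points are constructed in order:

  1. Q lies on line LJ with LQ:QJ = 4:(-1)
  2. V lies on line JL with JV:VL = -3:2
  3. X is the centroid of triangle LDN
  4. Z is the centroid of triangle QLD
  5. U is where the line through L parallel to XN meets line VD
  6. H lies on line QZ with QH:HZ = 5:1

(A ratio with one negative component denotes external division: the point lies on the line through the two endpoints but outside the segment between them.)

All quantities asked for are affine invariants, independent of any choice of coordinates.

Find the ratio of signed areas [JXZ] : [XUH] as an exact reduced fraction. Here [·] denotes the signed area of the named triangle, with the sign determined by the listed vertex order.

[JXZ]:[XUH] = -3

Set J = (0, 0), N = (1, 0), L = (0, 1), D = (5, -2); any affine frame gives the same invariant.
1. Q lies on line LJ with LQ:QJ = 4:(-1) ⇒ Q = (0, -1/3)
2. V lies on line JL with JV:VL = -3:2 ⇒ V = (0, 3)
3. X is the centroid of triangle LDN ⇒ X = (2, -1/3)
4. Z is the centroid of triangle QLD ⇒ Z = (5/3, -4/9)
5. U is where the line through L parallel to XN meets line VD ⇒ U = (3, 0)
6. H lies on line QZ with QH:HZ = 5:1 ⇒ H = (25/18, -23/54)
2·[JXZ] = -1/3, 2·[XUH] = 1/9
[JXZ]:[XUH] = -1/3:1/9 = -3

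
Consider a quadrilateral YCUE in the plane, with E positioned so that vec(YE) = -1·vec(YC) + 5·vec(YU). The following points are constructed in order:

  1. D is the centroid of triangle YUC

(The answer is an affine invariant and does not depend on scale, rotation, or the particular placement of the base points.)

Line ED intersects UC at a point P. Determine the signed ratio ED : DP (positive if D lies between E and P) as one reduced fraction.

Assign Y = (0, 0), C = (1, 0), U = (0, 1), E = (-1, 5) — the answer is frame-independent, so this choice is without loss of generality.
1. D is the centroid of triangle YUC ⇒ D = (1/3, 1/3)
line ED meets UC at P = (1/5, 4/5)
D = E + t·(P−E) with t = 10/9, so ED:DP = 10/9:-1/9

ED:DP = -10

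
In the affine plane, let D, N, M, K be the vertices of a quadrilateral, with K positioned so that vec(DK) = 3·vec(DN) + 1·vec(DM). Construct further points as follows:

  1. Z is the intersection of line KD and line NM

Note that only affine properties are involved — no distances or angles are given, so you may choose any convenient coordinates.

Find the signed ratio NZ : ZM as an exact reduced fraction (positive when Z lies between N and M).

Choose coordinates D = (0, 0), N = (1, 0), M = (0, 1), K = (3, 1).
1. Z is the intersection of line KD and line NM ⇒ Z = (3/4, 1/4)
Z = N + t·(M−N) with t = 1/4, so NZ:ZM = t:(1−t) = 1/4:3/4

NZ:ZM = 1/3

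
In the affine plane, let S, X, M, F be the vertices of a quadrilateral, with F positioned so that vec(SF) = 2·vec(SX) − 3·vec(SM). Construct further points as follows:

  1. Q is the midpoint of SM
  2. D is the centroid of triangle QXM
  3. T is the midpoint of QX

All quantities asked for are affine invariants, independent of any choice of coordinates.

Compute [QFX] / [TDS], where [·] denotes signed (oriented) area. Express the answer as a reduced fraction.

Choose coordinates S = (0, 0), X = (1, 0), M = (0, 1), F = (2, -3).
1. Q is the midpoint of SM ⇒ Q = (0, 1/2)
2. D is the centroid of triangle QXM ⇒ D = (1/3, 1/2)
3. T is the midpoint of QX ⇒ T = (1/2, 1/4)
2·[QFX] = 5/2, 2·[TDS] = 1/6
[QFX]:[TDS] = 5/2:1/6 = 15

[QFX]:[TDS] = 15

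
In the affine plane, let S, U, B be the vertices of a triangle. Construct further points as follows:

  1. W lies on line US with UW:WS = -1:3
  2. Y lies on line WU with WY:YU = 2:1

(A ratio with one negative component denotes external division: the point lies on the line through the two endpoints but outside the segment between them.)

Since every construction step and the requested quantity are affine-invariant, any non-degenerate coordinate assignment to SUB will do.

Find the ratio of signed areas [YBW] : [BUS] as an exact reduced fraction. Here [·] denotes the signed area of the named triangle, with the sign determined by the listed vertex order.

[YBW]:[BUS] = 1/3

Assign S = (0, 0), U = (1, 0), B = (0, 1) — the answer is frame-independent, so this choice is without loss of generality.
1. W lies on line US with UW:WS = -1:3 ⇒ W = (3/2, 0)
2. Y lies on line WU with WY:YU = 2:1 ⇒ Y = (7/6, 0)
2·[YBW] = -1/3, 2·[BUS] = -1
[YBW]:[BUS] = -1/3:-1 = 1/3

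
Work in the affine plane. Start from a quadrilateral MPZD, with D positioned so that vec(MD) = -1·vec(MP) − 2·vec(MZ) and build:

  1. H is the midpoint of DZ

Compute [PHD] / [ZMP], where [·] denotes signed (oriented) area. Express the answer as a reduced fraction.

Set M = (0, 0), P = (1, 0), Z = (0, 1), D = (-1, -2); any affine frame gives the same invariant.
1. H is the midpoint of DZ ⇒ H = (-1/2, -1/2)
2·[PHD] = 2, 2·[ZMP] = 1
[PHD]:[ZMP] = 2:1 = 2

[PHD]:[ZMP] = 2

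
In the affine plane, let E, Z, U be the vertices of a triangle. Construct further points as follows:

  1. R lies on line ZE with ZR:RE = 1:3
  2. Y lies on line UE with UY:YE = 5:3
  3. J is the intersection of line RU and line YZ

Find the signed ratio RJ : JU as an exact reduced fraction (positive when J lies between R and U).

RJ:JU = 3/20

Set E = (0, 0), Z = (1, 0), U = (0, 1); any affine frame gives the same invariant.
1. R lies on line ZE with ZR:RE = 1:3 ⇒ R = (3/4, 0)
2. Y lies on line UE with UY:YE = 5:3 ⇒ Y = (0, 3/8)
3. J is the intersection of line RU and line YZ ⇒ J = (15/23, 3/23)
J = R + t·(U−R) with t = 3/23, so RJ:JU = t:(1−t) = 3/23:20/23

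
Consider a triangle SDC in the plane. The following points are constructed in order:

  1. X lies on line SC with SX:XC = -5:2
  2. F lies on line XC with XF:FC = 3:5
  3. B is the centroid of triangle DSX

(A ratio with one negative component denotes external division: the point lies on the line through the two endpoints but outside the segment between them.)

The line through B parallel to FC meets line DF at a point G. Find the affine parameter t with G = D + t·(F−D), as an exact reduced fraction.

t = 2/3

Assign S = (0, 0), D = (1, 0), C = (0, 1) — the answer is frame-independent, so this choice is without loss of generality.
1. X lies on line SC with SX:XC = -5:2 ⇒ X = (0, 5/3)
2. F lies on line XC with XF:FC = 3:5 ⇒ F = (0, 17/12)
3. B is the centroid of triangle DSX ⇒ B = (1/3, 5/9)
through B parallel to FC: direction (0, -5/12); meets DF at G = (1/3, 17/18)
G = D + t·(F−D) with t = 2/3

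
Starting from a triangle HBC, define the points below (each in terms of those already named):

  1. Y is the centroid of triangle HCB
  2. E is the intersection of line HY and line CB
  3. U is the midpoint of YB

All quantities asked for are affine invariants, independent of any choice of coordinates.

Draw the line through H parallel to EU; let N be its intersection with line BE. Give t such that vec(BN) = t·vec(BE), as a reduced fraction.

t = 4

Assign H = (0, 0), B = (1, 0), C = (0, 1) — the answer is frame-independent, so this choice is without loss of generality.
1. Y is the centroid of triangle HCB ⇒ Y = (1/3, 1/3)
2. E is the intersection of line HY and line CB ⇒ E = (1/2, 1/2)
3. U is the midpoint of YB ⇒ U = (2/3, 1/6)
through H parallel to EU: direction (1/6, -1/3); meets BE at N = (-1, 2)
N = B + t·(E−B) with t = 4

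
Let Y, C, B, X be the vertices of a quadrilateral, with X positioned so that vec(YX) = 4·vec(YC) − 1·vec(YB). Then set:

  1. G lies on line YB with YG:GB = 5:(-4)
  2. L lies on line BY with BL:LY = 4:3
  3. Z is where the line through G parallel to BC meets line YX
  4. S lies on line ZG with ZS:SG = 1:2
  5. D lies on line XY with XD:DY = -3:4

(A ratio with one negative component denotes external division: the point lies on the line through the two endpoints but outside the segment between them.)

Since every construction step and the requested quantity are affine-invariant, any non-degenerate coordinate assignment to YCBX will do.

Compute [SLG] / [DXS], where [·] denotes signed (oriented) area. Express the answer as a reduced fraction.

[SLG]:[DXS] = 64/63

Set Y = (0, 0), C = (1, 0), B = (0, 1), X = (4, -1); any affine frame gives the same invariant.
1. G lies on line YB with YG:GB = 5:(-4) ⇒ G = (0, 5)
2. L lies on line BY with BL:LY = 4:3 ⇒ L = (0, 3/7)
3. Z is where the line through G parallel to BC meets line YX ⇒ Z = (20/3, -5/3)
4. S lies on line ZG with ZS:SG = 1:2 ⇒ S = (40/9, 5/9)
5. D lies on line XY with XD:DY = -3:4 ⇒ D = (16, -4)
2·[SLG] = -1280/63, 2·[DXS] = -20
[SLG]:[DXS] = -1280/63:-20 = 64/63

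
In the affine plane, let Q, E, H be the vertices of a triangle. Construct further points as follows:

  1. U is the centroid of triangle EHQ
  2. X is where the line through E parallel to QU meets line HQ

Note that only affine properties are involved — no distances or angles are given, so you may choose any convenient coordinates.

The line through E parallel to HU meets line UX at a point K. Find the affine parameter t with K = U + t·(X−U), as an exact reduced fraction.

t = -1/2

Choose coordinates Q = (0, 0), E = (1, 0), H = (0, 1).
1. U is the centroid of triangle EHQ ⇒ U = (1/3, 1/3)
2. X is where the line through E parallel to QU meets line HQ ⇒ X = (0, -1)
through E parallel to HU: direction (1/3, -2/3); meets UX at K = (1/2, 1)
K = U + t·(X−U) with t = -1/2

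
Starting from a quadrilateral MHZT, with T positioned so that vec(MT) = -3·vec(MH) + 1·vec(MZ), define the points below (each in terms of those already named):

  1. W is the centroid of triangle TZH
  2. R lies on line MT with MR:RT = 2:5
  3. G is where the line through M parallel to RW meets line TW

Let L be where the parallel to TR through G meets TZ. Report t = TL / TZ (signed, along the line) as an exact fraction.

Work in coordinates with M = (0, 0), H = (1, 0), Z = (0, 1), T = (-3, 1).
1. W is the centroid of triangle TZH ⇒ W = (-2/3, 2/3)
2. R lies on line MT with MR:RT = 2:5 ⇒ R = (-6/7, 2/7)
3. G is where the line through M parallel to RW meets line TW ⇒ G = (4/15, 8/15)
through G parallel to TR: direction (15/7, -5/7); meets TZ at L = (-17/15, 1)
L = T + t·(Z−T) with t = 28/45

t = 28/45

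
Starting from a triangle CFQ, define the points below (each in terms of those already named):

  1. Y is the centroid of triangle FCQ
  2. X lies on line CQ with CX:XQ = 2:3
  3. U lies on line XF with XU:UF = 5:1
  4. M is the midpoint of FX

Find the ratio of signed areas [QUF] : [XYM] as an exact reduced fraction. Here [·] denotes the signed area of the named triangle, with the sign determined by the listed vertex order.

Work in coordinates with C = (0, 0), F = (1, 0), Q = (0, 1).
1. Y is the centroid of triangle FCQ ⇒ Y = (1/3, 1/3)
2. X lies on line CQ with CX:XQ = 2:3 ⇒ X = (0, 2/5)
3. U lies on line XF with XU:UF = 5:1 ⇒ U = (5/6, 1/15)
4. M is the midpoint of FX ⇒ M = (1/2, 1/5)
2·[QUF] = 1/10, 2·[XYM] = -1/30
[QUF]:[XYM] = 1/10:-1/30 = -3

[QUF]:[XYM] = -3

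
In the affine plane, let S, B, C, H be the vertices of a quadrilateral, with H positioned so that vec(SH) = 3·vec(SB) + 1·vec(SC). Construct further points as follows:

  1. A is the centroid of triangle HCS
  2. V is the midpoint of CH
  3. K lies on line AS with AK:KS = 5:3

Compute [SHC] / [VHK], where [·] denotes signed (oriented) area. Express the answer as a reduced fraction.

Choose coordinates S = (0, 0), B = (1, 0), C = (0, 1), H = (3, 1).
1. A is the centroid of triangle HCS ⇒ A = (1, 2/3)
2. V is the midpoint of CH ⇒ V = (3/2, 1)
3. K lies on line AS with AK:KS = 5:3 ⇒ K = (3/8, 1/4)
2·[SHC] = 3, 2·[VHK] = -9/8
[SHC]:[VHK] = 3:-9/8 = -8/3

[SHC]:[VHK] = -8/3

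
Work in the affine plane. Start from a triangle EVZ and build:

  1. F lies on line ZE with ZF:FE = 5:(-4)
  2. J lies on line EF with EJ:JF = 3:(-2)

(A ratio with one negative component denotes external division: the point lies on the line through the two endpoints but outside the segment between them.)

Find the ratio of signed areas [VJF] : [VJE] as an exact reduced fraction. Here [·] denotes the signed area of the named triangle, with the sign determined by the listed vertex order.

[VJF]:[VJE] = 2/3

Work in coordinates with E = (0, 0), V = (1, 0), Z = (0, 1).
1. F lies on line ZE with ZF:FE = 5:(-4) ⇒ F = (0, -4)
2. J lies on line EF with EJ:JF = 3:(-2) ⇒ J = (0, -12)
2·[VJF] = -8, 2·[VJE] = -12
[VJF]:[VJE] = -8:-12 = 2/3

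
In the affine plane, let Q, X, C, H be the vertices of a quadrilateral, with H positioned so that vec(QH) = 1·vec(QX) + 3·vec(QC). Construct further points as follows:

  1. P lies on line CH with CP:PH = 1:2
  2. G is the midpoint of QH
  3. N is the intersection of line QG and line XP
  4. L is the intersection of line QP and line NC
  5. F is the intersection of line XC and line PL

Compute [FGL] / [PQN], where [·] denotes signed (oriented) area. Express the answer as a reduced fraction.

[FGL]:[PQN] = 33/140

Choose coordinates Q = (0, 0), X = (1, 0), C = (0, 1), H = (1, 3).
1. P lies on line CH with CP:PH = 1:2 ⇒ P = (1/3, 5/3)
2. G is the midpoint of QH ⇒ G = (1/2, 3/2)
3. N is the intersection of line QG and line XP ⇒ N = (5/11, 15/11)
4. L is the intersection of line QP and line NC ⇒ L = (5/21, 25/21)
5. F is the intersection of line XC and line PL ⇒ F = (1/6, 5/6)
2·[FGL] = 1/14, 2·[PQN] = 10/33
[FGL]:[PQN] = 1/14:10/33 = 33/140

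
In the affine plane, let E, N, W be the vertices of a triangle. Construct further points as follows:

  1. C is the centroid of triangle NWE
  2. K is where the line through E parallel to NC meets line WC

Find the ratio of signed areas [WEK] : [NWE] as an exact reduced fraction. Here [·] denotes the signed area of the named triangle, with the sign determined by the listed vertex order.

Work in coordinates with E = (0, 0), N = (1, 0), W = (0, 1).
1. C is the centroid of triangle NWE ⇒ C = (1/3, 1/3)
2. K is where the line through E parallel to NC meets line WC ⇒ K = (2/3, -1/3)
2·[WEK] = 2/3, 2·[NWE] = 1
[WEK]:[NWE] = 2/3:1 = 2/3

[WEK]:[NWE] = 2/3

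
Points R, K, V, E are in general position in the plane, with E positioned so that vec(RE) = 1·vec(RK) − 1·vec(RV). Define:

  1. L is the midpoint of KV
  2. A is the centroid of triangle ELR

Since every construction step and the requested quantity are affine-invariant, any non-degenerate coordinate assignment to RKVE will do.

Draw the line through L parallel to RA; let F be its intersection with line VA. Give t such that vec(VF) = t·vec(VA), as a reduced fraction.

Choose coordinates R = (0, 0), K = (1, 0), V = (0, 1), E = (1, -1).
1. L is the midpoint of KV ⇒ L = (1/2, 1/2)
2. A is the centroid of triangle ELR ⇒ A = (1/2, -1/6)
through L parallel to RA: direction (1/2, -1/6); meets VA at F = (1/6, 11/18)
F = V + t·(A−V) with t = 1/3

t = 1/3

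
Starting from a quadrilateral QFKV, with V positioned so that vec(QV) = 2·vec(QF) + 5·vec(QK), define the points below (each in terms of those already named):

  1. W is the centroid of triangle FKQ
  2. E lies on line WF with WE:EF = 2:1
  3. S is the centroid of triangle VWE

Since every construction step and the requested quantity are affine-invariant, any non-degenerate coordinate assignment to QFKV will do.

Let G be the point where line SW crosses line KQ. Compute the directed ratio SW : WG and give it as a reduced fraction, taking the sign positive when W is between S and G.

Assign Q = (0, 0), F = (1, 0), K = (0, 1), V = (2, 5) — the answer is frame-independent, so this choice is without loss of generality.
1. W is the centroid of triangle FKQ ⇒ W = (1/3, 1/3)
2. E lies on line WF with WE:EF = 2:1 ⇒ E = (7/9, 1/9)
3. S is the centroid of triangle VWE ⇒ S = (28/27, 49/27)
line SW meets KQ at G = (0, -7/19)
W = S + t·(G−S) with t = 19/28, so SW:WG = 19/28:9/28

SW:WG = 19/9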